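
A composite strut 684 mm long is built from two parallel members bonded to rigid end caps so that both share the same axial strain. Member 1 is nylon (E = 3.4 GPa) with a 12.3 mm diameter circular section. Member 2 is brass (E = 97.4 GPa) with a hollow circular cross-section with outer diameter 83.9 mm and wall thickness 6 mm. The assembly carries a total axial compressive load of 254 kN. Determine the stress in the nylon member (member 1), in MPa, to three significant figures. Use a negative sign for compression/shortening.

A_1 = 118.8 mm².
A_2 = 1468 mm².
Equal strain + equilibrium ⇒ each member carries load in proportion to AE: A₁E₁ = 404000 N, A₂E₂ = 143000000 N, ΣAE = 143400000 N.
σ₁ = P·E₁/ΣAE = -254000·3400/143400000 = -6.021 MPa.

-6.02 MPa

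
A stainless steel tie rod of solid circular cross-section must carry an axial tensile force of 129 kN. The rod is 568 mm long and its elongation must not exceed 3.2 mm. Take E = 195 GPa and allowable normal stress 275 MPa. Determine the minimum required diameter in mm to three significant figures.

Required area A ≥ P/σ_allow = 129000/275 = 469.1 mm².
For a solid circular section, d ≥ √(4A/π) = 24.44 mm.
Elongation limit: A ≥ PL/(Eδ_allow) = 129000·568/(195000·3.2) = 117.4 mm² ⇒ d ≥ 12.23 mm.
The stress limit governs.

24.4 mm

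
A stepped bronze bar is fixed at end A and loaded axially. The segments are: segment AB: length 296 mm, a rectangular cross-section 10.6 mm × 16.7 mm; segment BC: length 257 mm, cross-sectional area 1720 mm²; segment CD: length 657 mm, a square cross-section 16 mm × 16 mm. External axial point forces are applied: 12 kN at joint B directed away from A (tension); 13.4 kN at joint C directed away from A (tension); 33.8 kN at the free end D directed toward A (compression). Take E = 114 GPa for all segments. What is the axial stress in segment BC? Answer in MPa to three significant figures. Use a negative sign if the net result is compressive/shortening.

-11.9 MPa

Internal axial forces (sectioning from the free end, tension +): N_CD = -33.8 kN, N_BC = -20.4 kN, N_AB = -8.4 kN.
σ_BC = N_BC/A_BC = -20400/1720 = -11.86 MPa.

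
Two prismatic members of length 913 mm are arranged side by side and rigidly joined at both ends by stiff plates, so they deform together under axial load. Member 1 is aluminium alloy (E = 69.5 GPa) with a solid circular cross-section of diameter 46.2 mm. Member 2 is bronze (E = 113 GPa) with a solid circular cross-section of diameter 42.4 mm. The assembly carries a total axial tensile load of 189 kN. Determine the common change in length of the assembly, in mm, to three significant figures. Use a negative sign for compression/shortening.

0.625 mm

A_1 = 1676 mm².
A_2 = 1412 mm².
Equal strain + equilibrium ⇒ each member carries load in proportion to AE: A₁E₁ = 116500000 N, A₂E₂ = 159600000 N, ΣAE = 276100000 N.
δ = PL/ΣAE = 189000·913/276100000 = 0.6251 mm.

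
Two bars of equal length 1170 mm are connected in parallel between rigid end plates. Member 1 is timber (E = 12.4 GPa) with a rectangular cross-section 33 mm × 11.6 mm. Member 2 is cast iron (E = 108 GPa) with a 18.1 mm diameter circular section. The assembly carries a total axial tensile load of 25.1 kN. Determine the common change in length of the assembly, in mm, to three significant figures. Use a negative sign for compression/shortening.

0.903 mm

A_1 = 382.8 mm².
A_2 = 257.3 mm².
Equal strain + equilibrium ⇒ each member carries load in proportion to AE: A₁E₁ = 4747000 N, A₂E₂ = 27790000 N, ΣAE = 32540000 N.
δ = PL/ΣAE = 25100·1170/32540000 = 0.9026 mm.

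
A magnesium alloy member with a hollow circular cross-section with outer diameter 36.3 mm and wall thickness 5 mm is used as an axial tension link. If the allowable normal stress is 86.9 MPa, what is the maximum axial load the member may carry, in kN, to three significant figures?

42.7 kN

A = 491.7 mm².
P_max = σ_allow · A = 86.9 · 491.7 = 42730 N = 42.73 kN.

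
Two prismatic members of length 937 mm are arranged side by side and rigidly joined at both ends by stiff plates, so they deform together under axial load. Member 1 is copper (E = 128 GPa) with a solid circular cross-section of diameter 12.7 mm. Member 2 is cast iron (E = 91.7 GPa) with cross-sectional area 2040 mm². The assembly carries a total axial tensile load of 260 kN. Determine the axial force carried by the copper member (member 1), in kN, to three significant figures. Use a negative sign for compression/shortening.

A_1 = 126.7 mm².
Equal strain + equilibrium ⇒ each member carries load in proportion to AE: A₁E₁ = 16210000 N, A₂E₂ = 187100000 N, ΣAE = 203300000 N.
F₁ = P·A₁E₁/ΣAE = 260000·16210000/203300000 = 20740 N.

20.7 kN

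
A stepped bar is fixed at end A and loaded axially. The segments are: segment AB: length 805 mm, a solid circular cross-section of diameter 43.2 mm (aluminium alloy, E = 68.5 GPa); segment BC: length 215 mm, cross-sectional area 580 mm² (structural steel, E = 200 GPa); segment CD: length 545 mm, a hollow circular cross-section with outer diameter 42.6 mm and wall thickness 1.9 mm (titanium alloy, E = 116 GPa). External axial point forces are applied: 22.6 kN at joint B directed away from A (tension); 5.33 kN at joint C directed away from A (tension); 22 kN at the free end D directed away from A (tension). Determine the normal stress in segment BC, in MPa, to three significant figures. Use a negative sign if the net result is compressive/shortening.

Internal axial forces (sectioning from the free end, tension +): N_CD = 22 kN, N_BC = 27.33 kN, N_AB = 49.93 kN.
σ_BC = N_BC/A_BC = 27330/580 = 47.12 MPa.

47.1 MPa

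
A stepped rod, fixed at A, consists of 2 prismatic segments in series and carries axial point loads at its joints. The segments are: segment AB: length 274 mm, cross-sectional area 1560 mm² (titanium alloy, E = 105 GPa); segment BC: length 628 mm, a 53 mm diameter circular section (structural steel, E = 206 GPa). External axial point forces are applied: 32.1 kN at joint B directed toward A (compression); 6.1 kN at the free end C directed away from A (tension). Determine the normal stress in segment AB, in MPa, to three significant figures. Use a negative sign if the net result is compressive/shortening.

Internal axial forces (sectioning from the free end, tension +): N_BC = 6.1 kN, N_AB = -26 kN.
σ_AB = N_AB/A_AB = -26000/1560 = -16.67 MPa.

-16.7 MPa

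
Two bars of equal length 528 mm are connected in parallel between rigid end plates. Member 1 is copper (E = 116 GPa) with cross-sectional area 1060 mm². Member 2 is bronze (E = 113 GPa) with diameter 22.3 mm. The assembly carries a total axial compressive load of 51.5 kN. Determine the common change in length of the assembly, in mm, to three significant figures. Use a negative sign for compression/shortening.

A_2 = 390.6 mm².
Equal strain + equilibrium ⇒ each member carries load in proportion to AE: A₁E₁ = 123000000 N, A₂E₂ = 44130000 N, ΣAE = 167100000 N.
δ = PL/ΣAE = -51500·528/167100000 = -0.1627 mm.

-0.163 mm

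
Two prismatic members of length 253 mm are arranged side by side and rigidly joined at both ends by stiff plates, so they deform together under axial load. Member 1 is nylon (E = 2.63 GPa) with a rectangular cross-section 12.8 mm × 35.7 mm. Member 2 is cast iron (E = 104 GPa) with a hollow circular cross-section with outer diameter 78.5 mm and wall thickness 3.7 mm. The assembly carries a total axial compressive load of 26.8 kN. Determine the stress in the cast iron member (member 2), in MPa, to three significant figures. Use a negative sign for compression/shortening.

A_1 = 457 mm².
A_2 = 869.5 mm².
Equal strain + equilibrium ⇒ each member carries load in proportion to AE: A₁E₁ = 1202000 N, A₂E₂ = 90420000 N, ΣAE = 91630000 N.
σ₂ = P·E₂/ΣAE = -26800·104000/91630000 = -30.42 MPa.

-30.4 MPa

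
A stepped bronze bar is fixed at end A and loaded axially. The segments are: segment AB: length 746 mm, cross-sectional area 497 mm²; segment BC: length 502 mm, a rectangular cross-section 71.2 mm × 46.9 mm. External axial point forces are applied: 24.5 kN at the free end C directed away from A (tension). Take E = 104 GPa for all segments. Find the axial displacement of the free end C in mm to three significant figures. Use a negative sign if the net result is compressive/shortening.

0.389 mm

Internal axial forces (sectioning from the free end, tension +): N_BC = 24.5 kN, N_AB = 24.5 kN.
A_BC = 3339 mm².
δ_AB = 24500·746/(497·104000) = 0.3536 mm
δ_BC = 24500·502/(3339·104000) = 0.03541 mm
δ = Σδ_i = 0.389 mm.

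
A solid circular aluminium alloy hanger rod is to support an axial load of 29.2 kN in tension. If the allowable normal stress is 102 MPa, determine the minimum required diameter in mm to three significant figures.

Required area A ≥ P/σ_allow = 29200/102 = 286.3 mm².
For a solid circular section, d ≥ √(4A/π) = 19.09 mm.

19.1 mm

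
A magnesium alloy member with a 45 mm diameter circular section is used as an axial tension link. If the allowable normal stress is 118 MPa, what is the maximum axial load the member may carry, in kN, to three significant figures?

A = 1590 mm².
P_max = σ_allow · A = 118 · 1590 = 187700 N = 187.7 kN.

188 kN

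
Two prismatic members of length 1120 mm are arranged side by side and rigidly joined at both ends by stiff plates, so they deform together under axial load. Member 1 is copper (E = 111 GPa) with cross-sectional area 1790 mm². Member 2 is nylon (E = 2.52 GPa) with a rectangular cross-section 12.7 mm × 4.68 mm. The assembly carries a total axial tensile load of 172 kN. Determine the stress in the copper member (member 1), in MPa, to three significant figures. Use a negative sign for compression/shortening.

A_2 = 59.44 mm².
Equal strain + equilibrium ⇒ each member carries load in proportion to AE: A₁E₁ = 198700000 N, A₂E₂ = 149800 N, ΣAE = 198800000 N.
σ₁ = P·E₁/ΣAE = 172000·111000/198800000 = 96.02 MPa.

96.0 MPa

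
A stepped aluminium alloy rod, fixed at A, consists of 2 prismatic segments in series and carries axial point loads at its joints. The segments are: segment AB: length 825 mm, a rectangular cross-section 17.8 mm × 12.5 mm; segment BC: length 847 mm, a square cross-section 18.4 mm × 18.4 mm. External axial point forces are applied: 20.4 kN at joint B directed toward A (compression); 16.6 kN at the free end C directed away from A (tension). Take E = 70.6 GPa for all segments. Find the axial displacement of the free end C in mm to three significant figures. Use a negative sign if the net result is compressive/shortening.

0.389 mm

Internal axial forces (sectioning from the free end, tension +): N_BC = 16.6 kN, N_AB = -3.8 kN.
A_AB = 222.5 mm².
A_BC = 338.6 mm².
δ_AB = -3800·825/(222.5·70600) = -0.1996 mm
δ_BC = 16600·847/(338.6·70600) = 0.5882 mm
δ = Σδ_i = 0.3887 mm.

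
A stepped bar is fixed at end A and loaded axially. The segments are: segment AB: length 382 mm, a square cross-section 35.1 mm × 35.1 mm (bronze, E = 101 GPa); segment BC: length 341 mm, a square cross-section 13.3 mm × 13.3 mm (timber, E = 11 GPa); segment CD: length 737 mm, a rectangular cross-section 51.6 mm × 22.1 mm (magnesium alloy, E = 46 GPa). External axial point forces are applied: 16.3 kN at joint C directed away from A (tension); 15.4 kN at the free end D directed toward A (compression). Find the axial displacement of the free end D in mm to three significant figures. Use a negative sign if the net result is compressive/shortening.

Internal axial forces (sectioning from the free end, tension +): N_CD = -15.4 kN, N_BC = 0.9 kN, N_AB = 0.9 kN.
A_AB = 1232 mm².
A_BC = 176.9 mm².
A_CD = 1140 mm².
δ_AB = 900·382/(1232·101000) = 0.002763 mm
δ_BC = 900·341/(176.9·11000) = 0.1577 mm
δ_CD = -15400·737/(1140·46000) = -0.2164 mm
δ = Σδ_i = -0.05588 mm.

-0.0559 mm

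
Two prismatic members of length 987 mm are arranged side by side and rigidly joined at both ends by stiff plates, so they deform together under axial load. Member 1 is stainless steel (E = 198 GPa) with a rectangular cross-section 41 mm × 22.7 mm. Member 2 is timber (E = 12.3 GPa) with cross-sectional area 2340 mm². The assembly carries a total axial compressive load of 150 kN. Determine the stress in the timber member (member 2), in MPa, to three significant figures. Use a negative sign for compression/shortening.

-8.66 MPa

A_1 = 930.7 mm².
Equal strain + equilibrium ⇒ each member carries load in proportion to AE: A₁E₁ = 184300000 N, A₂E₂ = 28780000 N, ΣAE = 213100000 N.
σ₂ = P·E₂/ΣAE = -150000·12300/213100000 = -8.66 MPa.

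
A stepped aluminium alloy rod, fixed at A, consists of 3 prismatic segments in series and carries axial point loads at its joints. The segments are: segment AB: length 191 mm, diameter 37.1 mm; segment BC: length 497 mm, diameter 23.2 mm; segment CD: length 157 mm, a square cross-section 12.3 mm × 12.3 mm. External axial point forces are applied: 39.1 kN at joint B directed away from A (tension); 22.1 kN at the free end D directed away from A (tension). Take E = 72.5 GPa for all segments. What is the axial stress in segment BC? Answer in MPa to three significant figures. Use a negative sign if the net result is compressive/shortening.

Internal axial forces (sectioning from the free end, tension +): N_CD = 22.1 kN, N_BC = 22.1 kN, N_AB = 61.2 kN.
A_BC = 422.7 mm².
σ_BC = N_BC/A_BC = 22100/422.7 = 52.28 MPa.

52.3 MPa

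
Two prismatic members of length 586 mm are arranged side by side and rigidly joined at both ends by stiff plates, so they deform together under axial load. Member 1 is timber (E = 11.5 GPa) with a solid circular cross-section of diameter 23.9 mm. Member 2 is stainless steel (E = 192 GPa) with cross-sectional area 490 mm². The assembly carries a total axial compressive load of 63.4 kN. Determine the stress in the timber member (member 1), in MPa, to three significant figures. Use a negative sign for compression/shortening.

-7.35 MPa

A_1 = 448.6 mm².
Equal strain + equilibrium ⇒ each member carries load in proportion to AE: A₁E₁ = 5159000 N, A₂E₂ = 94080000 N, ΣAE = 99240000 N.
σ₁ = P·E₁/ΣAE = -63400·11500/99240000 = -7.347 MPa.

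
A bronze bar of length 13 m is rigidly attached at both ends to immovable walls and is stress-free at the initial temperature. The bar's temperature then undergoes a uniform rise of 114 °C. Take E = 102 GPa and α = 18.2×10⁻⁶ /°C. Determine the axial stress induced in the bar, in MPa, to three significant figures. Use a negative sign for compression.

Free thermal expansion αLΔT = 18.2e-6 · 13000 · 114 = 26.97 mm.
The walls impose strain ε = −(26.97)/13000 = -2.0748e-03; σ = Eε = 102000 · -2.0748e-03 = -211.6 MPa.

-212 MPa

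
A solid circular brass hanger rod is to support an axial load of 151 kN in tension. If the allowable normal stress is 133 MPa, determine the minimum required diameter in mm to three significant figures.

Required area A ≥ P/σ_allow = 151000/133 = 1135 mm².
For a solid circular section, d ≥ √(4A/π) = 38.02 mm.

38.0 mm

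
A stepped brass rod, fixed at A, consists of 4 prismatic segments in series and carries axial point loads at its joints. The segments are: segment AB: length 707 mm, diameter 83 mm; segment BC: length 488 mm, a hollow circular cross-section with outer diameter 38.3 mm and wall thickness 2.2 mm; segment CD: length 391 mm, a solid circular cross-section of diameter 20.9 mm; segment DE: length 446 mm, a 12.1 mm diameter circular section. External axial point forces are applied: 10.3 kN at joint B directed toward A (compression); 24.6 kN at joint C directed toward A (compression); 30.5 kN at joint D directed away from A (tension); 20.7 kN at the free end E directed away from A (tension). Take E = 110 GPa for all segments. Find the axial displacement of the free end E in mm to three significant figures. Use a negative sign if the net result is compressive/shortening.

Internal axial forces (sectioning from the free end, tension +): N_DE = 20.7 kN, N_CD = 51.2 kN, N_BC = 26.6 kN, N_AB = 16.3 kN.
A_AB = 5411 mm².
A_BC = 249.5 mm².
A_CD = 343.1 mm².
A_DE = 115 mm².
δ_AB = 16300·707/(5411·110000) = 0.01936 mm
δ_BC = 26600·488/(249.5·110000) = 0.473 mm
δ_CD = 51200·391/(343.1·110000) = 0.5305 mm
δ_DE = 20700·446/(115·110000) = 0.7299 mm
δ = Σδ_i = 1.753 mm.

1.75 mm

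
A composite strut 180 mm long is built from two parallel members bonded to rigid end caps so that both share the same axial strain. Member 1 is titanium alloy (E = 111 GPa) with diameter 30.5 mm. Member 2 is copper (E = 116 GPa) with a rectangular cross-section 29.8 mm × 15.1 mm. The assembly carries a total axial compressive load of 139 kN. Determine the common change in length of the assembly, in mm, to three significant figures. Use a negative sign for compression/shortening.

-0.188 mm

A_1 = 730.6 mm².
A_2 = 450 mm².
Equal strain + equilibrium ⇒ each member carries load in proportion to AE: A₁E₁ = 81100000 N, A₂E₂ = 52200000 N, ΣAE = 133300000 N.
δ = PL/ΣAE = -139000·180/133300000 = -0.1877 mm.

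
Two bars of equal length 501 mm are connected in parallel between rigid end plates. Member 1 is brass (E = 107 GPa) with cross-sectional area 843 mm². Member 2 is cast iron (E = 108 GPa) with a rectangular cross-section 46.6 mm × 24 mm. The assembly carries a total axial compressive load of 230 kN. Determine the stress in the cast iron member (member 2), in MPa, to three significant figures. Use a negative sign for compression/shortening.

-118 MPa

A_2 = 1118 mm².
Equal strain + equilibrium ⇒ each member carries load in proportion to AE: A₁E₁ = 90200000 N, A₂E₂ = 120800000 N, ΣAE = 211000000 N.
σ₂ = P·E₂/ΣAE = -230000·108000/211000000 = -117.7 MPa.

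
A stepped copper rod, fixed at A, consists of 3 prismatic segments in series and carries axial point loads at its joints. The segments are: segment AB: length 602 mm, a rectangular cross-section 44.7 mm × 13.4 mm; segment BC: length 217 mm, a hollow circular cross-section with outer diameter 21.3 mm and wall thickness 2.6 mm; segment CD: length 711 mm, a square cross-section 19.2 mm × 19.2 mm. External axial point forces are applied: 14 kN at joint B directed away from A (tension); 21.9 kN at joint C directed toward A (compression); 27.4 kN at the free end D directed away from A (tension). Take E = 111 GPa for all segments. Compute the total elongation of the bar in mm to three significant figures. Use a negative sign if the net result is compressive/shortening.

Internal axial forces (sectioning from the free end, tension +): N_CD = 27.4 kN, N_BC = 5.5 kN, N_AB = 19.5 kN.
A_AB = 599 mm².
A_BC = 152.7 mm².
A_CD = 368.6 mm².
δ_AB = 19500·602/(599·111000) = 0.1766 mm
δ_BC = 5500·217/(152.7·111000) = 0.07039 mm
δ_CD = 27400·711/(368.6·111000) = 0.4761 mm
δ = Σδ_i = 0.7231 mm.

0.723 mm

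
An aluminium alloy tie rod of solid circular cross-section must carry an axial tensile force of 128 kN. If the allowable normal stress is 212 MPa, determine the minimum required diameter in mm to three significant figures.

Required area A ≥ P/σ_allow = 128000/212 = 603.8 mm².
For a solid circular section, d ≥ √(4A/π) = 27.73 mm.

27.7 mm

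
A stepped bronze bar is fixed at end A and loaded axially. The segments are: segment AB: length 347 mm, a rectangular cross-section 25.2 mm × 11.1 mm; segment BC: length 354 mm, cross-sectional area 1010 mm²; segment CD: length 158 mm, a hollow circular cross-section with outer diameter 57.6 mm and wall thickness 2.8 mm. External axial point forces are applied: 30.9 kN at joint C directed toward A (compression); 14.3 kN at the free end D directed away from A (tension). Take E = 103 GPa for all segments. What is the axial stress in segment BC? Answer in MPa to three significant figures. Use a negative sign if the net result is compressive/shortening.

-16.4 MPa

Internal axial forces (sectioning from the free end, tension +): N_CD = 14.3 kN, N_BC = -16.6 kN, N_AB = -16.6 kN.
σ_BC = N_BC/A_BC = -16600/1010 = -16.44 MPa.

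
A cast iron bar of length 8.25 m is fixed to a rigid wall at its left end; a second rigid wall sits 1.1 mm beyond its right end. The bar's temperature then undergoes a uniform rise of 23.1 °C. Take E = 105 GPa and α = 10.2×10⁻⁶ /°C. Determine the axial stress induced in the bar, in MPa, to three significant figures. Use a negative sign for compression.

-10.7 MPa

Free thermal expansion αLΔT = 10.2e-6 · 8250 · 23.1 = 1.944 mm.
The walls engage after the gap closes; constrained expansion = 1.944 − 1.1 = 0.8439 mm.
The walls impose strain ε = −(0.8439)/8250 = -1.0229e-04; σ = Eε = 105000 · -1.0229e-04 = -10.74 MPa.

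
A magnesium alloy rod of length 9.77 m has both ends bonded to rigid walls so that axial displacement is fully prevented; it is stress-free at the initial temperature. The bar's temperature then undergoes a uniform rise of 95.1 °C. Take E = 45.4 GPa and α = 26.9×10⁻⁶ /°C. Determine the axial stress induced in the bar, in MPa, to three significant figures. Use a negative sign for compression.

-116 MPa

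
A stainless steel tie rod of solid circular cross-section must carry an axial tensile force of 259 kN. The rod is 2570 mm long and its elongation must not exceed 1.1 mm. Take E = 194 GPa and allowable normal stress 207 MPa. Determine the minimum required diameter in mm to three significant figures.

63.0 mm

Required area A ≥ P/σ_allow = 259000/207 = 1251 mm².
For a solid circular section, d ≥ √(4A/π) = 39.91 mm.
Elongation limit: A ≥ PL/(Eδ_allow) = 259000·2570/(194000·1.1) = 3119 mm² ⇒ d ≥ 63.02 mm.
The elongation limit governs.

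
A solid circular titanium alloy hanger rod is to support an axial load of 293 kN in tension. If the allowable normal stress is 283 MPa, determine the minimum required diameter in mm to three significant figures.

36.3 mm

Required area A ≥ P/σ_allow = 293000/283 = 1035 mm².
For a solid circular section, d ≥ √(4A/π) = 36.31 mm.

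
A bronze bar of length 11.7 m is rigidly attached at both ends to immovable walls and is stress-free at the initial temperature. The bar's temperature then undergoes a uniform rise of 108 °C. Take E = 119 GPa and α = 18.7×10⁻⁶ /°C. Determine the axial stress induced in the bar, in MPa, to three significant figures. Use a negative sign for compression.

-240 MPa

Free thermal expansion αLΔT = 18.7e-6 · 11700 · 108 = 23.63 mm.
The walls impose strain ε = −(23.63)/11700 = -2.0196e-03; σ = Eε = 119000 · -2.0196e-03 = -240.3 MPa.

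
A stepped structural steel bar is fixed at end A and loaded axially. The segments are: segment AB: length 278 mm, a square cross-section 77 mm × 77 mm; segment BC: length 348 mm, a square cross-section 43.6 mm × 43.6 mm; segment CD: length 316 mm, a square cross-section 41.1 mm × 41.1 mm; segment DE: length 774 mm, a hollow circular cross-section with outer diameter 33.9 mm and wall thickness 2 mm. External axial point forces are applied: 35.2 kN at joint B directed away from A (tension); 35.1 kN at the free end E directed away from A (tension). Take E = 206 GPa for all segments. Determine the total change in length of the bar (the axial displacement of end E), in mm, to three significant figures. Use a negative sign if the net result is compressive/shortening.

Internal axial forces (sectioning from the free end, tension +): N_DE = 35.1 kN, N_CD = 35.1 kN, N_BC = 35.1 kN, N_AB = 70.3 kN.
A_AB = 5929 mm².
A_BC = 1901 mm².
A_CD = 1689 mm².
A_DE = 200.4 mm².
δ_AB = 70300·278/(5929·206000) = 0.016 mm
δ_BC = 35100·348/(1901·206000) = 0.03119 mm
δ_CD = 35100·316/(1689·206000) = 0.03187 mm
δ_DE = 35100·774/(200.4·206000) = 0.658 mm
δ = Σδ_i = 0.737 mm.

0.737 mm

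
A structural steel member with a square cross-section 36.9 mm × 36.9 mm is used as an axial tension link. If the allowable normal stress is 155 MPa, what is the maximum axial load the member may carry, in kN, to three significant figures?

A = 1362 mm².
P_max = σ_allow · A = 155 · 1362 = 211000 N = 211 kN.

211 kN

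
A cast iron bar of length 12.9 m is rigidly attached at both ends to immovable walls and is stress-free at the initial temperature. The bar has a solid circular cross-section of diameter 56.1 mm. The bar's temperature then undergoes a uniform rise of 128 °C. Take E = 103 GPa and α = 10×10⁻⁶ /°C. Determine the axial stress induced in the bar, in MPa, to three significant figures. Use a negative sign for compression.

-132 MPa

Free thermal expansion αLΔT = 10e-6 · 12900 · 128 = 16.51 mm.
The walls impose strain ε = −(16.51)/12900 = -1.2800e-03; σ = Eε = 103000 · -1.2800e-03 = -131.8 MPa.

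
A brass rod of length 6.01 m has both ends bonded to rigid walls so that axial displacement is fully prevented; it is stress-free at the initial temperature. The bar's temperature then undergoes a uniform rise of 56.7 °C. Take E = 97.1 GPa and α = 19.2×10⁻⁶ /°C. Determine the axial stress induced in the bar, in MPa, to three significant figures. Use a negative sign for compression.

-106 MPa

Free thermal expansion αLΔT = 19.2e-6 · 6010 · 56.7 = 6.543 mm.
The walls impose strain ε = −(6.543)/6010 = -1.0886e-03; σ = Eε = 97100 · -1.0886e-03 = -105.7 MPa.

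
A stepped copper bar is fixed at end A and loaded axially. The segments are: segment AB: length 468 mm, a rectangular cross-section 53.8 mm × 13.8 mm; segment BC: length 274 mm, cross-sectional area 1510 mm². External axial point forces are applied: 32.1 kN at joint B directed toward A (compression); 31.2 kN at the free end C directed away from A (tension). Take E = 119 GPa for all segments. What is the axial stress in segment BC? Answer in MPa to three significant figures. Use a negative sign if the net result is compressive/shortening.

Internal axial forces (sectioning from the free end, tension +): N_BC = 31.2 kN, N_AB = -0.9 kN.
σ_BC = N_BC/A_BC = 31200/1510 = 20.66 MPa.

20.7 MPa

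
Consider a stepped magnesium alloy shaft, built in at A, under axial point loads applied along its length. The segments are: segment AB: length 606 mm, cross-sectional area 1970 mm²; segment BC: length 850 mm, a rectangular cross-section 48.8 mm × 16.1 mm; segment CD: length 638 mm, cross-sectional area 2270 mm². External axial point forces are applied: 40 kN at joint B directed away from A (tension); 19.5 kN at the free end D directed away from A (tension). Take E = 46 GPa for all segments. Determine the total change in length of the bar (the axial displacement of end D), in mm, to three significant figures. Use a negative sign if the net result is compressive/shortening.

0.976 mm

Internal axial forces (sectioning from the free end, tension +): N_CD = 19.5 kN, N_BC = 19.5 kN, N_AB = 59.5 kN.
A_BC = 785.7 mm².
δ_AB = 59500·606/(1970·46000) = 0.3979 mm
δ_BC = 19500·850/(785.7·46000) = 0.4586 mm
δ_CD = 19500·638/(2270·46000) = 0.1191 mm
δ = Σδ_i = 0.9757 mm.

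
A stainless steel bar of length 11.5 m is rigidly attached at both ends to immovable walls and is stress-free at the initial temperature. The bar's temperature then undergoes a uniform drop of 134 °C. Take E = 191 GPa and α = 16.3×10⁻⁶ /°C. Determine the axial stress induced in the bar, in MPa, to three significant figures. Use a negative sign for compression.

417 MPa

Free thermal expansion αLΔT = 16.3e-6 · 11500 · -134 = -25.12 mm.
The walls impose strain ε = −(-25.12)/11500 = 2.1842e-03; σ = Eε = 191000 · 2.1842e-03 = 417.2 MPa.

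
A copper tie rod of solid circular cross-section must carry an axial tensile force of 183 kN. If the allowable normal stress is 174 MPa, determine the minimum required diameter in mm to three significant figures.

36.6 mm

Required area A ≥ P/σ_allow = 183000/174 = 1052 mm².
For a solid circular section, d ≥ √(4A/π) = 36.59 mm.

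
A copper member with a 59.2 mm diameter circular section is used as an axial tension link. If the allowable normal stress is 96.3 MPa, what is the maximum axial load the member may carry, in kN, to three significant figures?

265 kN

A = 2753 mm².
P_max = σ_allow · A = 96.3 · 2753 = 265100 N = 265.1 kN.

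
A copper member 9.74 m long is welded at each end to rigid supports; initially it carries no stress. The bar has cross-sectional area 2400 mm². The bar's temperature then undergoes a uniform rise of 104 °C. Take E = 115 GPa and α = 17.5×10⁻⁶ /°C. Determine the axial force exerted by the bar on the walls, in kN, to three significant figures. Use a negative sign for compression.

Free thermal expansion αLΔT = 17.5e-6 · 9740 · 104 = 17.73 mm.
The walls impose strain ε = −(17.73)/9740 = -1.8200e-03; σ = Eε = 115000 · -1.8200e-03 = -209.3 MPa.
Wall reaction R = σ·A = -209.3·2400 = -502300 N = -502.3 kN.

-502 kN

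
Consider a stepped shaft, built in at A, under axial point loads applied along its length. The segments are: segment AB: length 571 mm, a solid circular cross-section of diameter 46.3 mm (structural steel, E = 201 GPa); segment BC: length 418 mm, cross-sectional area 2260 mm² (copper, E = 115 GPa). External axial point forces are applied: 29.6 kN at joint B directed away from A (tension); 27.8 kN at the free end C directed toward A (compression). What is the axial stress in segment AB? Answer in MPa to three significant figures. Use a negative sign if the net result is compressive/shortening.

1.07 MPa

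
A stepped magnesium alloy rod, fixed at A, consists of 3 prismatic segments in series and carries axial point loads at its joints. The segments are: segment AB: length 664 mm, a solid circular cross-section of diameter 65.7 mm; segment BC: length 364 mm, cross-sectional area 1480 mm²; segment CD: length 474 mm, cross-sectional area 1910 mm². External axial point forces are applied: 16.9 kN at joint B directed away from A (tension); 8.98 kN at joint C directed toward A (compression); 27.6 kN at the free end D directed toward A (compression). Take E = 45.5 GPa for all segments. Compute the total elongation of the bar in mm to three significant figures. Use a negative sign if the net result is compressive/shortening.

Internal axial forces (sectioning from the free end, tension +): N_CD = -27.6 kN, N_BC = -36.58 kN, N_AB = -19.68 kN.
A_AB = 3390 mm².
δ_AB = -19680·664/(3390·45500) = -0.08472 mm
δ_BC = -36580·364/(1480·45500) = -0.1977 mm
δ_CD = -27600·474/(1910·45500) = -0.1505 mm
δ = Σδ_i = -0.433 mm.

-0.433 mm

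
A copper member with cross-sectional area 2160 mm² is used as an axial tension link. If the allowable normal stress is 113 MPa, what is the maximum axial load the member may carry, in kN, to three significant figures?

244 kN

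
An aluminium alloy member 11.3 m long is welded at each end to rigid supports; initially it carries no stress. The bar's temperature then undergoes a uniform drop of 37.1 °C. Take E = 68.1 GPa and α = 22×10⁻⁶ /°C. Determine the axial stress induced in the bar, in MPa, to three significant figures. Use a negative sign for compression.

Free thermal expansion αLΔT = 22e-6 · 11300 · -37.1 = -9.223 mm.
The walls impose strain ε = −(-9.223)/11300 = 8.1620e-04; σ = Eε = 68100 · 8.1620e-04 = 55.58 MPa.

55.6 MPa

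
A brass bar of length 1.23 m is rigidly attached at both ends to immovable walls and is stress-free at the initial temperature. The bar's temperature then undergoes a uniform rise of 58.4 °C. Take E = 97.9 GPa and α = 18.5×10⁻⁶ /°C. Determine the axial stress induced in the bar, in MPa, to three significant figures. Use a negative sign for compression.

-106 MPa

Free thermal expansion αLΔT = 18.5e-6 · 1230 · 58.4 = 1.329 mm.
The walls impose strain ε = −(1.329)/1230 = -1.0804e-03; σ = Eε = 97900 · -1.0804e-03 = -105.8 MPa.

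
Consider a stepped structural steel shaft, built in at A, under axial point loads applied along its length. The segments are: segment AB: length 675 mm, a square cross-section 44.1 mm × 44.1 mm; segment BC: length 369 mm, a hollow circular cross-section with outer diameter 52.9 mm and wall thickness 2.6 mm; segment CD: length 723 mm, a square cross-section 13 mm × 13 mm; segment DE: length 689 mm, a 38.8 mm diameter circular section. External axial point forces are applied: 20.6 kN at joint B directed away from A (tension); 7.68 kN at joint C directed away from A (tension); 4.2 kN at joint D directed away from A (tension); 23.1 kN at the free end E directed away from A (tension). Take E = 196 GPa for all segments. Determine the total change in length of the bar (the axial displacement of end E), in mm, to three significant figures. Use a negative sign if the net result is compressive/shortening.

0.923 mm

Internal axial forces (sectioning from the free end, tension +): N_DE = 23.1 kN, N_CD = 27.3 kN, N_BC = 34.98 kN, N_AB = 55.58 kN.
A_AB = 1945 mm².
A_BC = 410.9 mm².
A_CD = 169 mm².
A_DE = 1182 mm².
δ_AB = 55580·675/(1945·196000) = 0.09842 mm
δ_BC = 34980·369/(410.9·196000) = 0.1603 mm
δ_CD = 27300·723/(169·196000) = 0.5959 mm
δ_DE = 23100·689/(1182·196000) = 0.06868 mm
δ = Σδ_i = 0.9233 mm.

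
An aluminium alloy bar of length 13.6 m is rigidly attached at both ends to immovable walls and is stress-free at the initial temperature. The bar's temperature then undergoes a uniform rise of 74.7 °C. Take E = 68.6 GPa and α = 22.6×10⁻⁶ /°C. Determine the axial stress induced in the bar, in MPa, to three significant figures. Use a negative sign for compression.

Free thermal expansion αLΔT = 22.6e-6 · 13600 · 74.7 = 22.96 mm.
The walls impose strain ε = −(22.96)/13600 = -1.6882e-03; σ = Eε = 68600 · -1.6882e-03 = -115.8 MPa.

-116 MPa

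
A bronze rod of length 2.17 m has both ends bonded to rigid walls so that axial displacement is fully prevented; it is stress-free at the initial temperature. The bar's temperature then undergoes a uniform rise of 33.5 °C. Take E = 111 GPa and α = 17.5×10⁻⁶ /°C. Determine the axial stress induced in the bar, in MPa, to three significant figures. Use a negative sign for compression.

Free thermal expansion αLΔT = 17.5e-6 · 2170 · 33.5 = 1.272 mm.
The walls impose strain ε = −(1.272)/2170 = -5.8625e-04; σ = Eε = 111000 · -5.8625e-04 = -65.07 MPa.

-65.1 MPa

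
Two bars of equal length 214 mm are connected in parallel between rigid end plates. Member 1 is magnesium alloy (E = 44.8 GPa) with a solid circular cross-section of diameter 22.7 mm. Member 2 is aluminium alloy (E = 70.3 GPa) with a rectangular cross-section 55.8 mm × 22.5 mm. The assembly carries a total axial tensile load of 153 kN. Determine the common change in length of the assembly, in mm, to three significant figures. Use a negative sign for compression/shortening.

A_1 = 404.7 mm².
A_2 = 1256 mm².
Equal strain + equilibrium ⇒ each member carries load in proportion to AE: A₁E₁ = 18130000 N, A₂E₂ = 88260000 N, ΣAE = 106400000 N.
δ = PL/ΣAE = 153000·214/106400000 = 0.3077 mm.

0.308 mm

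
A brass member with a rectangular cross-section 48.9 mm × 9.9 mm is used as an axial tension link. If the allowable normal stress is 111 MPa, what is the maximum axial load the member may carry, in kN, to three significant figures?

53.7 kN

A = 484.1 mm².
P_max = σ_allow · A = 111 · 484.1 = 53740 N = 53.74 kN.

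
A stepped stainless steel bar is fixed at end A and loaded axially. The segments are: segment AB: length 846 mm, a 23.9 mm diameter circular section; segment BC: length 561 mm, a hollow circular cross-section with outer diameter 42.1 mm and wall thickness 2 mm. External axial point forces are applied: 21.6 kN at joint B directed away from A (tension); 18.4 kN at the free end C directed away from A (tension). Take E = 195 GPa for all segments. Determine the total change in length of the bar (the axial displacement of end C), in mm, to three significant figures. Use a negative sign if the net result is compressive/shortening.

0.597 mm

Internal axial forces (sectioning from the free end, tension +): N_BC = 18.4 kN, N_AB = 40 kN.
A_AB = 448.6 mm².
A_BC = 252 mm².
δ_AB = 40000·846/(448.6·195000) = 0.3868 mm
δ_BC = 18400·561/(252·195000) = 0.2101 mm
δ = Σδ_i = 0.5969 mm.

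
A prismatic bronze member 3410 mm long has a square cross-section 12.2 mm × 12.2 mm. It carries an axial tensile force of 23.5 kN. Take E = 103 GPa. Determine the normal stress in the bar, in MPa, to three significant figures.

A = 148.8 mm².
σ = N/A = 23500/148.8 = 157.9 MPa.

158 MPa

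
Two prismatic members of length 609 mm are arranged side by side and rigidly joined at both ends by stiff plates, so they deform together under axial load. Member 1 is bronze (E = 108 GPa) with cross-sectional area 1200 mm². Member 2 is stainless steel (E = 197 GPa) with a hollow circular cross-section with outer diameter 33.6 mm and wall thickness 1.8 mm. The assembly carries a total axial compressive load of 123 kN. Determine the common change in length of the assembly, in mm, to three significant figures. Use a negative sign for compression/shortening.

-0.454 mm

A_2 = 179.8 mm².
Equal strain + equilibrium ⇒ each member carries load in proportion to AE: A₁E₁ = 129600000 N, A₂E₂ = 35430000 N, ΣAE = 165000000 N.
δ = PL/ΣAE = -123000·609/165000000 = -0.4539 mm.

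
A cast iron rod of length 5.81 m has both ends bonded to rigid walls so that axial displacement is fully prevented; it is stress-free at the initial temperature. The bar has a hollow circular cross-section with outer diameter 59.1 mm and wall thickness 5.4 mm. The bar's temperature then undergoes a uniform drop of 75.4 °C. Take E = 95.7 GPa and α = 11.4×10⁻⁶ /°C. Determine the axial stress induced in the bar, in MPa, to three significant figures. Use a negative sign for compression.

Free thermal expansion αLΔT = 11.4e-6 · 5810 · -75.4 = -4.994 mm.
The walls impose strain ε = −(-4.994)/5810 = 8.5956e-04; σ = Eε = 95700 · 8.5956e-04 = 82.26 MPa.

82.3 MPa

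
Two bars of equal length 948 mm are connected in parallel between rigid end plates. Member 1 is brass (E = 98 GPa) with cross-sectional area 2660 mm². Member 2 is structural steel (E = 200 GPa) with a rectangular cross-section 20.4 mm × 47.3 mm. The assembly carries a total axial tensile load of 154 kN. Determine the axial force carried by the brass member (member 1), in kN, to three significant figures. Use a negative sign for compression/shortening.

A_2 = 964.9 mm².
Equal strain + equilibrium ⇒ each member carries load in proportion to AE: A₁E₁ = 260700000 N, A₂E₂ = 193000000 N, ΣAE = 453700000 N.
F₁ = P·A₁E₁/ΣAE = 154000·260700000/453700000 = 88490 N.

88.5 kN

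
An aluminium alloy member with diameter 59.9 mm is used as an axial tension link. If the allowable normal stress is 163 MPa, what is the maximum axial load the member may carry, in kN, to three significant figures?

459 kN

A = 2818 mm².
P_max = σ_allow · A = 163 · 2818 = 459300 N = 459.3 kN.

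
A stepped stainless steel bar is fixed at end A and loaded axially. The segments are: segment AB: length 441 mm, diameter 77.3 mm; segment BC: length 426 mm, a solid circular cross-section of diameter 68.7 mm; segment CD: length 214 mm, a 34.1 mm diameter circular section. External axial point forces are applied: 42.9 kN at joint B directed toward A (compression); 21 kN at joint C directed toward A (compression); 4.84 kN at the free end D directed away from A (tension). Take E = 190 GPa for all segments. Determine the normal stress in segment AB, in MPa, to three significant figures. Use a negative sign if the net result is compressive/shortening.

Internal axial forces (sectioning from the free end, tension +): N_CD = 4.84 kN, N_BC = -16.16 kN, N_AB = -59.06 kN.
A_AB = 4693 mm².
σ_AB = N_AB/A_AB = -59060/4693 = -12.58 MPa.

-12.6 MPa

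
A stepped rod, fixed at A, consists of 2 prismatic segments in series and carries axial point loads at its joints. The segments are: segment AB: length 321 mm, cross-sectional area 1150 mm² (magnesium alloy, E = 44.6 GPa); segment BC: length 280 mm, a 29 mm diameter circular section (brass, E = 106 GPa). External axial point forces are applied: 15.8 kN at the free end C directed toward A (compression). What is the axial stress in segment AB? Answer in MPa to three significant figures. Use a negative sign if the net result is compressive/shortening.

Internal axial forces (sectioning from the free end, tension +): N_BC = -15.8 kN, N_AB = -15.8 kN.
σ_AB = N_AB/A_AB = -15800/1150 = -13.74 MPa.

-13.7 MPa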